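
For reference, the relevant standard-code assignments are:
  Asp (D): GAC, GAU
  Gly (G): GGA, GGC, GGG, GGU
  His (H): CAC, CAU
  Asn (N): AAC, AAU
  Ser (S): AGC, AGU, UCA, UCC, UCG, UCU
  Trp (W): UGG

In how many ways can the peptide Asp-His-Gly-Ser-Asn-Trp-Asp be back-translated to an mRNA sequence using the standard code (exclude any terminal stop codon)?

384

Asp: 2 codons.
His: 2 codons.
Gly: 4 codons.
Ser: 6 codons.
Asn: 2 codons.
Trp: 1 codon.
Asp: 2 codons.
2 × 2 × 4 × 6 × 2 × 1 × 2 = 384.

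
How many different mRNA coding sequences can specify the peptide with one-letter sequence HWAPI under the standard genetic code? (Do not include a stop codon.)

His: 2 codons.
Trp: 1 codon.
Ala: 4 codons.
Pro: 4 codons.
Ile: 3 codons.
2 × 1 × 4 × 4 × 3 = 96.

96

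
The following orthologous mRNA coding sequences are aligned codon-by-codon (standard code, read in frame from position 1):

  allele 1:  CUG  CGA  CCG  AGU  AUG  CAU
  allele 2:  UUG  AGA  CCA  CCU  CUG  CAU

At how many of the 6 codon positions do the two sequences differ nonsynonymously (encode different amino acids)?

2

Codon 1: CUG Leu / UUG Leu — synonymous.
Codon 2: CGA Arg / AGA Arg — synonymous.
Codon 3: CCG Pro / CCA Pro — synonymous.
Codon 4: AGU Ser / CCU Pro — nonsynonymous.
Codon 5: AUG Met / CUG Leu — nonsynonymous.
Codon 6: CAU His / CAU His — identical.
Nonsynonymous differences: 2.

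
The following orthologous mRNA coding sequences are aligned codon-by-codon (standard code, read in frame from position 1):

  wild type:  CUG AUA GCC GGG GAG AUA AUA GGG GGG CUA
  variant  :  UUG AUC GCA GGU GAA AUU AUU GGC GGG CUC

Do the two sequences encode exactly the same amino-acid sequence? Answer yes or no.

Codon 1: CUG Leu / UUG Leu — synonymous.
Codon 2: AUA Ile / AUC Ile — synonymous.
Codon 3: GCC Ala / GCA Ala — synonymous.
Codon 4: GGG Gly / GGU Gly — synonymous.
Codon 5: GAG Glu / GAA Glu — synonymous.
Codon 6: AUA Ile / AUU Ile — synonymous.
Codon 7: AUA Ile / AUU Ile — synonymous.
Codon 8: GGG Gly / GGC Gly — synonymous.
Codon 9: GGG Gly / GGG Gly — identical.
Codon 10: CUA Leu / CUC Leu — synonymous.
Nonsynonymous differences: 0 → same protein.

yes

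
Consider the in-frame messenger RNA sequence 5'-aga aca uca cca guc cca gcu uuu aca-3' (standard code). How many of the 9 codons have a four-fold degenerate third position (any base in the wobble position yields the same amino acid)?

7

Codon 1 AGA (Arg): third position 2-fold.
Codon 2 ACA (Thr): third position 4-fold.
Codon 3 UCA (Ser): third position 4-fold.
Codon 4 CCA (Pro): third position 4-fold.
Codon 5 GUC (Val): third position 4-fold.
Codon 6 CCA (Pro): third position 4-fold.
Codon 7 GCU (Ala): third position 4-fold.
Codon 8 UUU (Phe): third position 2-fold.
Codon 9 ACA (Thr): third position 4-fold.
Four-fold degenerate third positions: 7.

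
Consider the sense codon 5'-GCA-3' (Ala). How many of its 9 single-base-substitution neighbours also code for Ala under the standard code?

3

Position 1: none → 0 synonymous.
Position 2: none → 0 synonymous.
Position 3: GCU, GCC, GCG → 3 synonymous.
Total: 0 + 0 + 3 = 3.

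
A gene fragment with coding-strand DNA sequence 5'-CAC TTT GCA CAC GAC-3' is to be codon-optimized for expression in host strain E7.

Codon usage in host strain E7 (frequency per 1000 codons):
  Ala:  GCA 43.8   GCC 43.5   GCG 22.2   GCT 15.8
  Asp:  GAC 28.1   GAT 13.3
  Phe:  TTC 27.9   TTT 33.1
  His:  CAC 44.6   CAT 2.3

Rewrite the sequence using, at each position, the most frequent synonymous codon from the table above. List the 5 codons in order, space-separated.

CAC TTT GCA CAC GAC

Codon 1 (His): best is CAC at 44.6.
Codon 2 (Phe): best is TTT at 33.1.
Codon 3 (Ala): best is GCA at 43.8.
Codon 4 (His): best is CAC at 44.6.
Codon 5 (Asp): best is GAC at 28.1.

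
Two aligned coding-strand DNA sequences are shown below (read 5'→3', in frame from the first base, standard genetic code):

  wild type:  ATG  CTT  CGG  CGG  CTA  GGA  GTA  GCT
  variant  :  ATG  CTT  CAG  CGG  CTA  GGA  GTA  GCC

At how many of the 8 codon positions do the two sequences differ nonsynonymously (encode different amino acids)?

Codon 1: ATG Met / ATG Met — identical.
Codon 2: CTT Leu / CTT Leu — identical.
Codon 3: CGG Arg / CAG Gln — nonsynonymous.
Codon 4: CGG Arg / CGG Arg — identical.
Codon 5: CTA Leu / CTA Leu — identical.
Codon 6: GGA Gly / GGA Gly — identical.
Codon 7: GTA Val / GTA Val — identical.
Codon 8: GCT Ala / GCC Ala — synonymous.
Nonsynonymous differences: 1.

1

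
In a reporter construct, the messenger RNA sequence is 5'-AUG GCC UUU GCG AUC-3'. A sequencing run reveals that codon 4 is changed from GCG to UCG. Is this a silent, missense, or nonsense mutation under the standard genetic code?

Position 10 falls in codon 4: GCG → Ala.
After the substitution the codon is UCG → Ser.
Ala ≠ Ser, so this is a missense mutation.

missense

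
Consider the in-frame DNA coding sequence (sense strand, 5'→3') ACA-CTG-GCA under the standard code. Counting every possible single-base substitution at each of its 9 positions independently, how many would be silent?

Codon 1 (ACA, Thr): 3 synonymous substitutions.
Codon 2 (CTG, Leu): 4 synonymous substitutions.
Codon 3 (GCA, Ala): 3 synonymous substitutions.
Total: 3 + 4 + 3 = 10.

10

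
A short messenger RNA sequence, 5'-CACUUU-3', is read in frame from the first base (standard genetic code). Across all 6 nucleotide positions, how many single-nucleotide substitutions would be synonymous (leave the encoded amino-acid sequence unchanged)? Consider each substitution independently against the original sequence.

2

Codon 1 (CAC, His): 1 synonymous substitution.
Codon 2 (UUU, Phe): 1 synonymous substitution.
Total: 1 + 1 = 2.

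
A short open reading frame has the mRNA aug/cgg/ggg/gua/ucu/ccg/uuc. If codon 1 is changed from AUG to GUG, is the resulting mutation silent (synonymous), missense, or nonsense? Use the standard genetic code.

missense

Position 1 falls in codon 1: AUG → Met.
After the substitution the codon is GUG → Val.
Met ≠ Val, so this is a missense mutation.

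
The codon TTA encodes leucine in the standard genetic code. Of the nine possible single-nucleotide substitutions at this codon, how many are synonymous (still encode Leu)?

Position 1: CTA → 1 synonymous.
Position 2: none → 0 synonymous.
Position 3: TTG → 1 synonymous.
Total: 1 + 0 + 1 = 2.

2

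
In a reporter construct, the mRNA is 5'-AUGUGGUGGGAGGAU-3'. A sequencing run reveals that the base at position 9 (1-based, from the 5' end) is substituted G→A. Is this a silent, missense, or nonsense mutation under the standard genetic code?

Position 9 falls in codon 3: UGG → Trp.
After the substitution the codon is UGA → Stop.
The new codon is a stop codon, so this is a nonsense mutation.

nonsense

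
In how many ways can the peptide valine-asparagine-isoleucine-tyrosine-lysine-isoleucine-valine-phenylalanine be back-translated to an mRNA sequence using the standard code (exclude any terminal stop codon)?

Val: 4 codons.
Asn: 2 codons.
Ile: 3 codons.
Tyr: 2 codons.
Lys: 2 codons.
Ile: 3 codons.
Val: 4 codons.
Phe: 2 codons.
4 × 2 × 3 × 2 × 2 × 3 × 4 × 2 = 2304.

2304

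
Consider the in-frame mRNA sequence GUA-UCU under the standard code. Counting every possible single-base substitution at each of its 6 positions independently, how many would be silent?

6

Codon 1 (GUA, Val): 3 synonymous substitutions.
Codon 2 (UCU, Ser): 3 synonymous substitutions.
Total: 3 + 3 = 6.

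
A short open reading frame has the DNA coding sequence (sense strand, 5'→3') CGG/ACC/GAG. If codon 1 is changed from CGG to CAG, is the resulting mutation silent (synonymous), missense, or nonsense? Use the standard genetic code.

Position 2 falls in codon 1: CGG → Arg.
After the substitution the codon is CAG → Gln.
Arg ≠ Gln, so this is a missense mutation.

missense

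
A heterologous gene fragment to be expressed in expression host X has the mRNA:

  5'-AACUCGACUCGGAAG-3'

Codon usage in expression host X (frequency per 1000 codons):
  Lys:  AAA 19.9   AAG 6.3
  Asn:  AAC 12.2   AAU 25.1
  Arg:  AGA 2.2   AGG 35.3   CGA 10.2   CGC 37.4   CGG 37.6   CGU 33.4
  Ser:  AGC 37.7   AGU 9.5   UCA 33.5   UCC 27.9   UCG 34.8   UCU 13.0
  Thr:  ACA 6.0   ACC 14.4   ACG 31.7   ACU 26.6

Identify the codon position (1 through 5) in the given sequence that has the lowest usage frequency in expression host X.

Codon 1 AAC (Asn): 12.2 per 1000.
Codon 2 UCG (Ser): 34.8 per 1000.
Codon 3 ACU (Thr): 26.6 per 1000.
Codon 4 CGG (Arg): 37.6 per 1000.
Codon 5 AAG (Lys): 6.3 per 1000.
Lowest frequency is 6.3 at codon 5.

5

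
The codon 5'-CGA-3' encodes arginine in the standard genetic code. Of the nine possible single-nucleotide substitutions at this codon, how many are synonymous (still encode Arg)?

Position 1: AGA → 1 synonymous.
Position 2: none → 0 synonymous.
Position 3: CGU, CGC, CGG → 3 synonymous.
Total: 1 + 0 + 3 = 4.

4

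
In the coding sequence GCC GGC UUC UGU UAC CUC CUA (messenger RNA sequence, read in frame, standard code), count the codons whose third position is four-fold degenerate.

4

Codon 1 GCC (Ala): third position 4-fold.
Codon 2 GGC (Gly): third position 4-fold.
Codon 3 UUC (Phe): third position 2-fold.
Codon 4 UGU (Cys): third position 2-fold.
Codon 5 UAC (Tyr): third position 2-fold.
Codon 6 CUC (Leu): third position 4-fold.
Codon 7 CUA (Leu): third position 4-fold.
Four-fold degenerate third positions: 4.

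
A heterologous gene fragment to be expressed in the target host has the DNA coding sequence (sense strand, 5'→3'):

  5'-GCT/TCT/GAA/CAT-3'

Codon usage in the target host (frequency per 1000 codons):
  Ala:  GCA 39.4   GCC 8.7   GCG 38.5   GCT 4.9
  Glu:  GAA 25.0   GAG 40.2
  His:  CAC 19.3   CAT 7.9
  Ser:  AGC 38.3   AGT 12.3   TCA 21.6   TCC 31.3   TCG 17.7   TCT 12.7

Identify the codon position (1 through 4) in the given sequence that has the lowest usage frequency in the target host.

Codon 1 GCT (Ala): 4.9 per 1000.
Codon 2 TCT (Ser): 12.7 per 1000.
Codon 3 GAA (Glu): 25.0 per 1000.
Codon 4 CAT (His): 7.9 per 1000.
Lowest frequency is 4.9 at codon 1.

1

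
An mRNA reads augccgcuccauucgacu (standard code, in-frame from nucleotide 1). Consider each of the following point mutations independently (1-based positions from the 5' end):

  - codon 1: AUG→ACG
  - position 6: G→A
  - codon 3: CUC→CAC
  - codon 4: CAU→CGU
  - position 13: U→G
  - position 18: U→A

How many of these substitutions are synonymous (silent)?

2

Codon 1: AUG (Met) → ACG (Thr) — missense.
Codon 2: CCG (Pro) → CCA (Pro) — synonymous.
Codon 3: CUC (Leu) → CAC (His) — missense.
Codon 4: CAU (His) → CGU (Arg) — missense.
Codon 5: UCG (Ser) → GCG (Ala) — missense.
Codon 6: ACU (Thr) → ACA (Thr) — synonymous.
Synonymous: 2 of 6.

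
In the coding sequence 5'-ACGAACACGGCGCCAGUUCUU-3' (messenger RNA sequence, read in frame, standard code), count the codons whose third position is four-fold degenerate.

Codon 1 ACG (Thr): third position 4-fold.
Codon 2 AAC (Asn): third position 2-fold.
Codon 3 ACG (Thr): third position 4-fold.
Codon 4 GCG (Ala): third position 4-fold.
Codon 5 CCA (Pro): third position 4-fold.
Codon 6 GUU (Val): third position 4-fold.
Codon 7 CUU (Leu): third position 4-fold.
Four-fold degenerate third positions: 6.

6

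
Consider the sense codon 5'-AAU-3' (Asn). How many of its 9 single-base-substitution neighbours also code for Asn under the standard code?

Position 1: none → 0 synonymous.
Position 2: none → 0 synonymous.
Position 3: AAC → 1 synonymous.
Total: 0 + 0 + 1 = 1.

1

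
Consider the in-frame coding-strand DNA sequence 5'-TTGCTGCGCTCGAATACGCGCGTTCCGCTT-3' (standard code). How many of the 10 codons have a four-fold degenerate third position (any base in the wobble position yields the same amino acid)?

8

Codon 1 TTG (Leu): third position 2-fold.
Codon 2 CTG (Leu): third position 4-fold.
Codon 3 CGC (Arg): third position 4-fold.
Codon 4 TCG (Ser): third position 4-fold.
Codon 5 AAT (Asn): third position 2-fold.
Codon 6 ACG (Thr): third position 4-fold.
Codon 7 CGC (Arg): third position 4-fold.
Codon 8 GTT (Val): third position 4-fold.
Codon 9 CCG (Pro): third position 4-fold.
Codon 10 CTT (Leu): third position 4-fold.
Four-fold degenerate third positions: 8.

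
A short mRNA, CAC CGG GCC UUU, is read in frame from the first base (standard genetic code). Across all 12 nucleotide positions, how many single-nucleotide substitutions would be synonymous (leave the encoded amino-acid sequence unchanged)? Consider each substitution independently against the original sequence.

Codon 1 (CAC, His): 1 synonymous substitution.
Codon 2 (CGG, Arg): 4 synonymous substitutions.
Codon 3 (GCC, Ala): 3 synonymous substitutions.
Codon 4 (UUU, Phe): 1 synonymous substitution.
Total: 1 + 4 + 3 + 1 = 9.

9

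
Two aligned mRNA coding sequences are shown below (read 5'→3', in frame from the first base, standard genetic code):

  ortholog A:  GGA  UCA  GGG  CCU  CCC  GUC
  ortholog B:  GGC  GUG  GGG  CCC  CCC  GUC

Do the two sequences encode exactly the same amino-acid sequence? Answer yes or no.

no

Codon 1: GGA Gly / GGC Gly — synonymous.
Codon 2: UCA Ser / GUG Val — nonsynonymous.
Codon 3: GGG Gly / GGG Gly — identical.
Codon 4: CCU Pro / CCC Pro — synonymous.
Codon 5: CCC Pro / CCC Pro — identical.
Codon 6: GUC Val / GUC Val — identical.
Nonsynonymous differences: 1 → different protein.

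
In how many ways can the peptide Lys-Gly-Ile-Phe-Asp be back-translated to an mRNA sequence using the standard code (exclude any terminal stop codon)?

Lys: 2 codons.
Gly: 4 codons.
Ile: 3 codons.
Phe: 2 codons.
Asp: 2 codons.
2 × 4 × 3 × 2 × 2 = 96.

96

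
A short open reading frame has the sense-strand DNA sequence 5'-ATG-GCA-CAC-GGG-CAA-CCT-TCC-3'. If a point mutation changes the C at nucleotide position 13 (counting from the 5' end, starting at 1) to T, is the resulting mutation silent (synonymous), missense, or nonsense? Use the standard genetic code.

nonsense

Position 13 falls in codon 5: CAA → Gln.
After the substitution the codon is TAA → Stop.
The new codon is a stop codon, so this is a nonsense mutation.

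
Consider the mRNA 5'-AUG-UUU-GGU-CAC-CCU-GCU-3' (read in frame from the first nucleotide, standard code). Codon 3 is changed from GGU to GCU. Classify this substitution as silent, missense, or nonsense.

missense

Position 8 falls in codon 3: GGU → Gly.
After the substitution the codon is GCU → Ala.
Gly ≠ Ala, so this is a missense mutation.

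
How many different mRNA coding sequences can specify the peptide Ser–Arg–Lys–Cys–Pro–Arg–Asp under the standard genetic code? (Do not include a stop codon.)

Ser: 6 codons.
Arg: 6 codons.
Lys: 2 codons.
Cys: 2 codons.
Pro: 4 codons.
Arg: 6 codons.
Asp: 2 codons.
6 × 6 × 2 × 2 × 4 × 6 × 2 = 6912.

6912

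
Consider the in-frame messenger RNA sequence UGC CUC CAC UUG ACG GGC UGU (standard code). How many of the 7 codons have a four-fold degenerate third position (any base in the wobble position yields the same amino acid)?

Codon 1 UGC (Cys): third position 2-fold.
Codon 2 CUC (Leu): third position 4-fold.
Codon 3 CAC (His): third position 2-fold.
Codon 4 UUG (Leu): third position 2-fold.
Codon 5 ACG (Thr): third position 4-fold.
Codon 6 GGC (Gly): third position 4-fold.
Codon 7 UGU (Cys): third position 2-fold.
Four-fold degenerate third positions: 3.

3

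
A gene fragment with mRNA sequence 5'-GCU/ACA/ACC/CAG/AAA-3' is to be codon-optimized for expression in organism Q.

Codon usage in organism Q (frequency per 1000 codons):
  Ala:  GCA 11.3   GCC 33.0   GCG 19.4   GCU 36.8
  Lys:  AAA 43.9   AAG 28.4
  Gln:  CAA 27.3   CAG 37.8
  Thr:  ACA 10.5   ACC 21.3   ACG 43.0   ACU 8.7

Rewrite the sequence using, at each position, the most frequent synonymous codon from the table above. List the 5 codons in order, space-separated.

GCU ACG ACG CAG AAA

Codon 1 (Ala): best is GCU at 36.8.
Codon 2 (Thr): best is ACG at 43.0.
Codon 3 (Thr): best is ACG at 43.0.
Codon 4 (Gln): best is CAG at 37.8.
Codon 5 (Lys): best is AAA at 43.9.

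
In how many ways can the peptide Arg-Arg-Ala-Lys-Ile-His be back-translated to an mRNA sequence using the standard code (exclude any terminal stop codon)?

1728

Arg: 6 codons.
Arg: 6 codons.
Ala: 4 codons.
Lys: 2 codons.
Ile: 3 codons.
His: 2 codons.
6 × 6 × 4 × 2 × 3 × 2 = 1728.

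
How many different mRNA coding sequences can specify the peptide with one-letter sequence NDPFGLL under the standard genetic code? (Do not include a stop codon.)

Asn: 2 codons.
Asp: 2 codons.
Pro: 4 codons.
Phe: 2 codons.
Gly: 4 codons.
Leu: 6 codons.
Leu: 6 codons.
2 × 2 × 4 × 2 × 4 × 6 × 6 = 4608.

4608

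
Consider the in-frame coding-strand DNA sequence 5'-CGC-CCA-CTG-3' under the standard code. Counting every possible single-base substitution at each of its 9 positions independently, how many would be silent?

10

Codon 1 (CGC, Arg): 3 synonymous substitutions.
Codon 2 (CCA, Pro): 3 synonymous substitutions.
Codon 3 (CTG, Leu): 4 synonymous substitutions.
Total: 3 + 3 + 4 = 10.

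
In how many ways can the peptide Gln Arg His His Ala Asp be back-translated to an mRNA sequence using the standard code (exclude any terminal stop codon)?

Gln: 2 codons.
Arg: 6 codons.
His: 2 codons.
His: 2 codons.
Ala: 4 codons.
Asp: 2 codons.
2 × 6 × 2 × 2 × 4 × 2 = 384.

384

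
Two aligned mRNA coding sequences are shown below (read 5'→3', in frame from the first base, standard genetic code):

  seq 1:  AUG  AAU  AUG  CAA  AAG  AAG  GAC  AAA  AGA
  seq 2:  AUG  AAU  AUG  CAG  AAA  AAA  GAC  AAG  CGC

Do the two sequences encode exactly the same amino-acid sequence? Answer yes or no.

Codon 1: AUG Met / AUG Met — identical.
Codon 2: AAU Asn / AAU Asn — identical.
Codon 3: AUG Met / AUG Met — identical.
Codon 4: CAA Gln / CAG Gln — synonymous.
Codon 5: AAG Lys / AAA Lys — synonymous.
Codon 6: AAG Lys / AAA Lys — synonymous.
Codon 7: GAC Asp / GAC Asp — identical.
Codon 8: AAA Lys / AAG Lys — synonymous.
Codon 9: AGA Arg / CGC Arg — synonymous.
Nonsynonymous differences: 0 → same protein.

yes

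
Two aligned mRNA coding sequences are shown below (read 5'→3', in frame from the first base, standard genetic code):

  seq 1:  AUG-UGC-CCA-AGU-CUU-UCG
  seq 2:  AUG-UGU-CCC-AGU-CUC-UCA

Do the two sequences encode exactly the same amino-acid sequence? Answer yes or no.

Codon 1: AUG Met / AUG Met — identical.
Codon 2: UGC Cys / UGU Cys — synonymous.
Codon 3: CCA Pro / CCC Pro — synonymous.
Codon 4: AGU Ser / AGU Ser — identical.
Codon 5: CUU Leu / CUC Leu — synonymous.
Codon 6: UCG Ser / UCA Ser — synonymous.
Nonsynonymous differences: 0 → same protein.

yes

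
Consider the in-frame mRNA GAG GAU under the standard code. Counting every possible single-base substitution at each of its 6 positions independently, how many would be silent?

Codon 1 (GAG, Glu): 1 synonymous substitution.
Codon 2 (GAU, Asp): 1 synonymous substitution.
Total: 1 + 1 = 2.

2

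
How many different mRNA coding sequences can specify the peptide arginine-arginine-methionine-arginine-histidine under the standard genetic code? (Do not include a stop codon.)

432

Arg: 6 codons.
Arg: 6 codons.
Met: 1 codon.
Arg: 6 codons.
His: 2 codons.
6 × 6 × 1 × 6 × 2 = 432.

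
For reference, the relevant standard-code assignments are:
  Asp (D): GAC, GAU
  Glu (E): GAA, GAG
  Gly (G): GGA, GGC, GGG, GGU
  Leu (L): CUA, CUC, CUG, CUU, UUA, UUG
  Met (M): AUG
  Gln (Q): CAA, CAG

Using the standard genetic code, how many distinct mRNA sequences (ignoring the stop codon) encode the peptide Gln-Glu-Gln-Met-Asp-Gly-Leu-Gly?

Gln: 2 codons.
Glu: 2 codons.
Gln: 2 codons.
Met: 1 codon.
Asp: 2 codons.
Gly: 4 codons.
Leu: 6 codons.
Gly: 4 codons.
2 × 2 × 2 × 1 × 2 × 4 × 6 × 4 = 1536.

1536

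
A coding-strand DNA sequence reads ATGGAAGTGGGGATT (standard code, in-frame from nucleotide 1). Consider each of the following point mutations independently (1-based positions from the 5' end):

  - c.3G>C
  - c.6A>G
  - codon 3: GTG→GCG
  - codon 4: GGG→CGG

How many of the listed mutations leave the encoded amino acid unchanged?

1

Codon 1: ATG (Met) → ATC (Ile) — missense.
Codon 2: GAA (Glu) → GAG (Glu) — synonymous.
Codon 3: GTG (Val) → GCG (Ala) — missense.
Codon 4: GGG (Gly) → CGG (Arg) — missense.
Synonymous: 1 of 4.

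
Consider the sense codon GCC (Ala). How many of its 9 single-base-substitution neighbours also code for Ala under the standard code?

3

Position 1: none → 0 synonymous.
Position 2: none → 0 synonymous.
Position 3: GCU, GCA, GCG → 3 synonymous.
Total: 0 + 0 + 3 = 3.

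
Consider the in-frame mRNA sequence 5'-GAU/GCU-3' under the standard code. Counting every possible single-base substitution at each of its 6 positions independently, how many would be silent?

Codon 1 (GAU, Asp): 1 synonymous substitution.
Codon 2 (GCU, Ala): 3 synonymous substitutions.
Total: 1 + 3 = 4.

4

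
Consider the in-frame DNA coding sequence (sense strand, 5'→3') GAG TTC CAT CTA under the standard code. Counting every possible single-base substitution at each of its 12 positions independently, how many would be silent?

Codon 1 (GAG, Glu): 1 synonymous substitution.
Codon 2 (TTC, Phe): 1 synonymous substitution.
Codon 3 (CAT, His): 1 synonymous substitution.
Codon 4 (CTA, Leu): 4 synonymous substitutions.
Total: 1 + 1 + 1 + 4 = 7.

7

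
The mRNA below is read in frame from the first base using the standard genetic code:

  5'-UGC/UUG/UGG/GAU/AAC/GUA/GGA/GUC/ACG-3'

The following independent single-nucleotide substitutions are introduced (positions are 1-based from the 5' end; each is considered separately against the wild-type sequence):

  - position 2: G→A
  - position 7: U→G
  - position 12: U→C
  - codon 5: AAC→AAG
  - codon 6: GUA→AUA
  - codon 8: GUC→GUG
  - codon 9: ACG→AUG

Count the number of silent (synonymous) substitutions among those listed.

2

Codon 1: UGC (Cys) → UAC (Tyr) — missense.
Codon 3: UGG (Trp) → GGG (Gly) — missense.
Codon 4: GAU (Asp) → GAC (Asp) — synonymous.
Codon 5: AAC (Asn) → AAG (Lys) — missense.
Codon 6: GUA (Val) → AUA (Ile) — missense.
Codon 8: GUC (Val) → GUG (Val) — synonymous.
Codon 9: ACG (Thr) → AUG (Met) — missense.
Synonymous: 2 of 7.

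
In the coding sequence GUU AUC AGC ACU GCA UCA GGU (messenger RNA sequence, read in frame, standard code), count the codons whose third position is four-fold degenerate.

5

Codon 1 GUU (Val): third position 4-fold.
Codon 2 AUC (Ile): third position 3-fold.
Codon 3 AGC (Ser): third position 2-fold.
Codon 4 ACU (Thr): third position 4-fold.
Codon 5 GCA (Ala): third position 4-fold.
Codon 6 UCA (Ser): third position 4-fold.
Codon 7 GGU (Gly): third position 4-fold.
Four-fold degenerate third positions: 5.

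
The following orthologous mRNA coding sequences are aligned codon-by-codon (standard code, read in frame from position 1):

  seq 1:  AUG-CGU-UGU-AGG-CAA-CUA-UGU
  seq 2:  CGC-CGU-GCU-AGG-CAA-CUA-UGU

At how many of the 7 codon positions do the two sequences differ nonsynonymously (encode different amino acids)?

2

Codon 1: AUG Met / CGC Arg — nonsynonymous.
Codon 2: CGU Arg / CGU Arg — identical.
Codon 3: UGU Cys / GCU Ala — nonsynonymous.
Codon 4: AGG Arg / AGG Arg — identical.
Codon 5: CAA Gln / CAA Gln — identical.
Codon 6: CUA Leu / CUA Leu — identical.
Codon 7: UGU Cys / UGU Cys — identical.
Nonsynonymous differences: 2.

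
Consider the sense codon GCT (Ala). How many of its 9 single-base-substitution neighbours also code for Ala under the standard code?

Position 1: none → 0 synonymous.
Position 2: none → 0 synonymous.
Position 3: GCC, GCA, GCG → 3 synonymous.
Total: 0 + 0 + 3 = 3.

3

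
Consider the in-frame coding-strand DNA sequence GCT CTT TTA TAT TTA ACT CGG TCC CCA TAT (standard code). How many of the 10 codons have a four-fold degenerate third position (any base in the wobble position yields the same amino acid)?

6

Codon 1 GCT (Ala): third position 4-fold.
Codon 2 CTT (Leu): third position 4-fold.
Codon 3 TTA (Leu): third position 2-fold.
Codon 4 TAT (Tyr): third position 2-fold.
Codon 5 TTA (Leu): third position 2-fold.
Codon 6 ACT (Thr): third position 4-fold.
Codon 7 CGG (Arg): third position 4-fold.
Codon 8 TCC (Ser): third position 4-fold.
Codon 9 CCA (Pro): third position 4-fold.
Codon 10 TAT (Tyr): third position 2-fold.
Four-fold degenerate third positions: 6.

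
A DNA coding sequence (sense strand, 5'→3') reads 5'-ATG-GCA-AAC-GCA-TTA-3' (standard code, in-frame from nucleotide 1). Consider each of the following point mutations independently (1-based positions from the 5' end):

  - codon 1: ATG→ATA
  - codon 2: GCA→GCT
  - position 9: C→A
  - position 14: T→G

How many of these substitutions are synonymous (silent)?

Codon 1: ATG (Met) → ATA (Ile) — missense.
Codon 2: GCA (Ala) → GCT (Ala) — synonymous.
Codon 3: AAC (Asn) → AAA (Lys) — missense.
Codon 5: TTA (Leu) → TGA (Stop) — nonsense.
Synonymous: 1 of 4.

1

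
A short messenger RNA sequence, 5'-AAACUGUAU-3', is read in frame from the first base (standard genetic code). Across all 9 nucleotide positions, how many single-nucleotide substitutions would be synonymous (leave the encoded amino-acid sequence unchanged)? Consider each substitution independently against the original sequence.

Codon 1 (AAA, Lys): 1 synonymous substitution.
Codon 2 (CUG, Leu): 4 synonymous substitutions.
Codon 3 (UAU, Tyr): 1 synonymous substitution.
Total: 1 + 4 + 1 = 6.

6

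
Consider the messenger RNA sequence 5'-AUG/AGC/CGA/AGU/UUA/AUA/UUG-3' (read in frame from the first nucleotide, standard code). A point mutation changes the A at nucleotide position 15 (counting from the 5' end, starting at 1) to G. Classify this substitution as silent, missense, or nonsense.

Position 15 falls in codon 5: UUA → Leu.
After the substitution the codon is UUG → Leu.
Both encode Leu, so the change is synonymous.

silent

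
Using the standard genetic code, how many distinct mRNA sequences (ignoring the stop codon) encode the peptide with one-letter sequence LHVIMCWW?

Leu: 6 codons.
His: 2 codons.
Val: 4 codons.
Ile: 3 codons.
Met: 1 codon.
Cys: 2 codons.
Trp: 1 codon.
Trp: 1 codon.
6 × 2 × 4 × 3 × 1 × 2 × 1 × 1 = 288.

288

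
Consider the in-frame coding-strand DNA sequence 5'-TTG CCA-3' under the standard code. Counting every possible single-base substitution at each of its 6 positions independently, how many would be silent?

Codon 1 (TTG, Leu): 2 synonymous substitutions.
Codon 2 (CCA, Pro): 3 synonymous substitutions.
Total: 2 + 3 = 5.

5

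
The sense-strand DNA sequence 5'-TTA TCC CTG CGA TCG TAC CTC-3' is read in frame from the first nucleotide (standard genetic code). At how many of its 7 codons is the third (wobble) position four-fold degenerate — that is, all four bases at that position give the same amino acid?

5

Codon 1 TTA (Leu): third position 2-fold.
Codon 2 TCC (Ser): third position 4-fold.
Codon 3 CTG (Leu): third position 4-fold.
Codon 4 CGA (Arg): third position 4-fold.
Codon 5 TCG (Ser): third position 4-fold.
Codon 6 TAC (Tyr): third position 2-fold.
Codon 7 CTC (Leu): third position 4-fold.
Four-fold degenerate third positions: 5.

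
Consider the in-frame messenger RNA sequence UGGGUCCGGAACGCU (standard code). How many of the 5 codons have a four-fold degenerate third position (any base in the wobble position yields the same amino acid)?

3

Codon 1 UGG (Trp): third position 1-fold.
Codon 2 GUC (Val): third position 4-fold.
Codon 3 CGG (Arg): third position 4-fold.
Codon 4 AAC (Asn): third position 2-fold.
Codon 5 GCU (Ala): third position 4-fold.
Four-fold degenerate third positions: 3.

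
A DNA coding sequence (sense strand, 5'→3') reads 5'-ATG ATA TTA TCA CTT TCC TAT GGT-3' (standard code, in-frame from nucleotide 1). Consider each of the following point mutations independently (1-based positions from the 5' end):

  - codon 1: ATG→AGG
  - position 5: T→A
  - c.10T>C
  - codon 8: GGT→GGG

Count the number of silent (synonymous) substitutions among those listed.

Codon 1: ATG (Met) → AGG (Arg) — missense.
Codon 2: ATA (Ile) → AAA (Lys) — missense.
Codon 4: TCA (Ser) → CCA (Pro) — missense.
Codon 8: GGT (Gly) → GGG (Gly) — synonymous.
Synonymous: 1 of 4.

1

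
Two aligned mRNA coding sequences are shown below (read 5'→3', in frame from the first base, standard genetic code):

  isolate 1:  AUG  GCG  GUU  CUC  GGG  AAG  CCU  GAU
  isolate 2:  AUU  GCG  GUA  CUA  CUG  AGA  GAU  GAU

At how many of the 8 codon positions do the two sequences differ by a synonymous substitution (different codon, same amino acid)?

2

Codon 1: AUG Met / AUU Ile — nonsynonymous.
Codon 2: GCG Ala / GCG Ala — identical.
Codon 3: GUU Val / GUA Val — synonymous.
Codon 4: CUC Leu / CUA Leu — synonymous.
Codon 5: GGG Gly / CUG Leu — nonsynonymous.
Codon 6: AAG Lys / AGA Arg — nonsynonymous.
Codon 7: CCU Pro / GAU Asp — nonsynonymous.
Codon 8: GAU Asp / GAU Asp — identical.
Synonymous differences: 2.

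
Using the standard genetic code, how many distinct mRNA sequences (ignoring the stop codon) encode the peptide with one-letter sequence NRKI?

Asn: 2 codons.
Arg: 6 codons.
Lys: 2 codons.
Ile: 3 codons.
2 × 6 × 2 × 3 = 72.

72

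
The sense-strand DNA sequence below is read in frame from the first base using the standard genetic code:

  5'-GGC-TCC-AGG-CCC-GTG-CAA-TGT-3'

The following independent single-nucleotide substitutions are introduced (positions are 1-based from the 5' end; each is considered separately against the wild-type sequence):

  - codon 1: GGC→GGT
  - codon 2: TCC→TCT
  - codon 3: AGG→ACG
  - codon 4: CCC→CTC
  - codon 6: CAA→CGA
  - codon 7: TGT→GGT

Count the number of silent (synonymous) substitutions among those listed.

2

Codon 1: GGC (Gly) → GGT (Gly) — synonymous.
Codon 2: TCC (Ser) → TCT (Ser) — synonymous.
Codon 3: AGG (Arg) → ACG (Thr) — missense.
Codon 4: CCC (Pro) → CTC (Leu) — missense.
Codon 6: CAA (Gln) → CGA (Arg) — missense.
Codon 7: TGT (Cys) → GGT (Gly) — missense.
Synonymous: 2 of 6.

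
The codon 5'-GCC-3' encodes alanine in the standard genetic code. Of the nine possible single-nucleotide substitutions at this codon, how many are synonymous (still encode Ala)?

3

Position 1: none → 0 synonymous.
Position 2: none → 0 synonymous.
Position 3: GCU, GCA, GCG → 3 synonymous.
Total: 0 + 0 + 3 = 3.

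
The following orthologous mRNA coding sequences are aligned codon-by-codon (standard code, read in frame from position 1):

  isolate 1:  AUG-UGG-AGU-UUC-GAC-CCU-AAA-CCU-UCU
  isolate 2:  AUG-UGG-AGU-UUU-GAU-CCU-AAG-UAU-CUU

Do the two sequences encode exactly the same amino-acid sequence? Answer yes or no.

no

Codon 1: AUG Met / AUG Met — identical.
Codon 2: UGG Trp / UGG Trp — identical.
Codon 3: AGU Ser / AGU Ser — identical.
Codon 4: UUC Phe / UUU Phe — synonymous.
Codon 5: GAC Asp / GAU Asp — synonymous.
Codon 6: CCU Pro / CCU Pro — identical.
Codon 7: AAA Lys / AAG Lys — synonymous.
Codon 8: CCU Pro / UAU Tyr — nonsynonymous.
Codon 9: UCU Ser / CUU Leu — nonsynonymous.
Nonsynonymous differences: 2 → different protein.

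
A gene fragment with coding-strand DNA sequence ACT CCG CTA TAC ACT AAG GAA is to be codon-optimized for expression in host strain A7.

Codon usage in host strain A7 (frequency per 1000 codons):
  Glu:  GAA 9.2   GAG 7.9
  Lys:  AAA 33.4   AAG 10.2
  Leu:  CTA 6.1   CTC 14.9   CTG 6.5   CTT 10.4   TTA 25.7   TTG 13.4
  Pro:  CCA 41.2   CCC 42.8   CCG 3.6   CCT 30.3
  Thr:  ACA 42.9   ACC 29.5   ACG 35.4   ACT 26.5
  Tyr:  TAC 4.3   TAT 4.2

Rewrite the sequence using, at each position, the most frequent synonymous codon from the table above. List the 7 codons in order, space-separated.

Codon 1 (Thr): best is ACA at 42.9.
Codon 2 (Pro): best is CCC at 42.8.
Codon 3 (Leu): best is TTA at 25.7.
Codon 4 (Tyr): best is TAC at 4.3.
Codon 5 (Thr): best is ACA at 42.9.
Codon 6 (Lys): best is AAA at 33.4.
Codon 7 (Glu): best is GAA at 9.2.

ACA CCC TTA TAC ACA AAA GAA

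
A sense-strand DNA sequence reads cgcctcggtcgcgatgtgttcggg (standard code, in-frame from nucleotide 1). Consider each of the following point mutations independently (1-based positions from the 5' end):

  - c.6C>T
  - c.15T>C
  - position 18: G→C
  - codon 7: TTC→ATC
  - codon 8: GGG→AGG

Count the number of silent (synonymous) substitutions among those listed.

Codon 2: CTC (Leu) → CTT (Leu) — synonymous.
Codon 5: GAT (Asp) → GAC (Asp) — synonymous.
Codon 6: GTG (Val) → GTC (Val) — synonymous.
Codon 7: TTC (Phe) → ATC (Ile) — missense.
Codon 8: GGG (Gly) → AGG (Arg) — missense.
Synonymous: 3 of 5.

3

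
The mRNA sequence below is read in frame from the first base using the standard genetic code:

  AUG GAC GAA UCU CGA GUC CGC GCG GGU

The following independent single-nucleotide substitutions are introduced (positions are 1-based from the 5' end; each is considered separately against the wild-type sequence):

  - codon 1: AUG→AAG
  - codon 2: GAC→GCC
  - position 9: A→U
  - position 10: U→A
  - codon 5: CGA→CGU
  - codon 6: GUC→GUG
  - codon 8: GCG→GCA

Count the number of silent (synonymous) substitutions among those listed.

Codon 1: AUG (Met) → AAG (Lys) — missense.
Codon 2: GAC (Asp) → GCC (Ala) — missense.
Codon 3: GAA (Glu) → GAU (Asp) — missense.
Codon 4: UCU (Ser) → ACU (Thr) — missense.
Codon 5: CGA (Arg) → CGU (Arg) — synonymous.
Codon 6: GUC (Val) → GUG (Val) — synonymous.
Codon 8: GCG (Ala) → GCA (Ala) — synonymous.
Synonymous: 3 of 7.

3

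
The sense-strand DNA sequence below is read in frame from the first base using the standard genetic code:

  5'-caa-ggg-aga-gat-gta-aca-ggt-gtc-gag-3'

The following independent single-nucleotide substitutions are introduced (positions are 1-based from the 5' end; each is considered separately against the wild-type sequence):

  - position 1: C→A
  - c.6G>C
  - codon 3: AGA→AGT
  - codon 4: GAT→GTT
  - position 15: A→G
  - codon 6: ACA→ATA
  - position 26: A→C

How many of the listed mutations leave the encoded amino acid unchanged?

Codon 1: CAA (Gln) → AAA (Lys) — missense.
Codon 2: GGG (Gly) → GGC (Gly) — synonymous.
Codon 3: AGA (Arg) → AGT (Ser) — missense.
Codon 4: GAT (Asp) → GTT (Val) — missense.
Codon 5: GTA (Val) → GTG (Val) — synonymous.
Codon 6: ACA (Thr) → ATA (Ile) — missense.
Codon 9: GAG (Glu) → GCG (Ala) — missense.
Synonymous: 2 of 7.

2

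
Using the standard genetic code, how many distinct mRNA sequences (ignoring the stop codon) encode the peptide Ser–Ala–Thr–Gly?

Ser: 6 codons.
Ala: 4 codons.
Thr: 4 codons.
Gly: 4 codons.
6 × 4 × 4 × 4 = 384.

384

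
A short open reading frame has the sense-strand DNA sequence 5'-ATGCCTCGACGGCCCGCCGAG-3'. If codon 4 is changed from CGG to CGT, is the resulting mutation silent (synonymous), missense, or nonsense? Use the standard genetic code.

Position 12 falls in codon 4: CGG → Arg.
After the substitution the codon is CGT → Arg.
Both encode Arg, so the change is synonymous.

silent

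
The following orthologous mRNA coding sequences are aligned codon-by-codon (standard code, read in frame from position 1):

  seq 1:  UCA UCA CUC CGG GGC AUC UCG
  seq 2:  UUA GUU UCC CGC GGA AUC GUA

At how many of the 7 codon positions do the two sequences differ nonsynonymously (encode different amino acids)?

Codon 1: UCA Ser / UUA Leu — nonsynonymous.
Codon 2: UCA Ser / GUU Val — nonsynonymous.
Codon 3: CUC Leu / UCC Ser — nonsynonymous.
Codon 4: CGG Arg / CGC Arg — synonymous.
Codon 5: GGC Gly / GGA Gly — synonymous.
Codon 6: AUC Ile / AUC Ile — identical.
Codon 7: UCG Ser / GUA Val — nonsynonymous.
Nonsynonymous differences: 4.

4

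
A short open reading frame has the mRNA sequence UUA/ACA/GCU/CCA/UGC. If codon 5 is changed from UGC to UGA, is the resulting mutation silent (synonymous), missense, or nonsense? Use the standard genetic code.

Position 15 falls in codon 5: UGC → Cys.
After the substitution the codon is UGA → Stop.
The new codon is a stop codon, so this is a nonsense mutation.

nonsense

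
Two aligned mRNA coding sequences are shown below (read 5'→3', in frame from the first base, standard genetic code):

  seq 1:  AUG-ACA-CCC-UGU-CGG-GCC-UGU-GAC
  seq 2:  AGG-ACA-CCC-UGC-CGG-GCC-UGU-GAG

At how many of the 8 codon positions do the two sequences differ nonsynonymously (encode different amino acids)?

Codon 1: AUG Met / AGG Arg — nonsynonymous.
Codon 2: ACA Thr / ACA Thr — identical.
Codon 3: CCC Pro / CCC Pro — identical.
Codon 4: UGU Cys / UGC Cys — synonymous.
Codon 5: CGG Arg / CGG Arg — identical.
Codon 6: GCC Ala / GCC Ala — identical.
Codon 7: UGU Cys / UGU Cys — identical.
Codon 8: GAC Asp / GAG Glu — nonsynonymous.
Nonsynonymous differences: 2.

2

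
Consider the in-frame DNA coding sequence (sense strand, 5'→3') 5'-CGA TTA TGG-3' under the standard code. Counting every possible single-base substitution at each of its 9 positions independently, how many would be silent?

6

Codon 1 (CGA, Arg): 4 synonymous substitutions.
Codon 2 (TTA, Leu): 2 synonymous substitutions.
Codon 3 (TGG, Trp): 0 synonymous substitutions.
Total: 4 + 2 + 0 = 6.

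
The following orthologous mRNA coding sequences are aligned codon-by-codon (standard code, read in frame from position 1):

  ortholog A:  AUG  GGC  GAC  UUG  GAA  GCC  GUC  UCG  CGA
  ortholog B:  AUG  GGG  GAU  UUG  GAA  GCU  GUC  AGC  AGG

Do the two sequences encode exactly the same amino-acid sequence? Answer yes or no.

yes

Codon 1: AUG Met / AUG Met — identical.
Codon 2: GGC Gly / GGG Gly — synonymous.
Codon 3: GAC Asp / GAU Asp — synonymous.
Codon 4: UUG Leu / UUG Leu — identical.
Codon 5: GAA Glu / GAA Glu — identical.
Codon 6: GCC Ala / GCU Ala — synonymous.
Codon 7: GUC Val / GUC Val — identical.
Codon 8: UCG Ser / AGC Ser — synonymous.
Codon 9: CGA Arg / AGG Arg — synonymous.
Nonsynonymous differences: 0 → same protein.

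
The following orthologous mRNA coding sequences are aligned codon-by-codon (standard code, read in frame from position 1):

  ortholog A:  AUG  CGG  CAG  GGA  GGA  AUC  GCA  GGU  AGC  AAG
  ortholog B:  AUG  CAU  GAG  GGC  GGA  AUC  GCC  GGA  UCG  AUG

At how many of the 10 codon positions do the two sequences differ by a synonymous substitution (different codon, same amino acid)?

Codon 1: AUG Met / AUG Met — identical.
Codon 2: CGG Arg / CAU His — nonsynonymous.
Codon 3: CAG Gln / GAG Glu — nonsynonymous.
Codon 4: GGA Gly / GGC Gly — synonymous.
Codon 5: GGA Gly / GGA Gly — identical.
Codon 6: AUC Ile / AUC Ile — identical.
Codon 7: GCA Ala / GCC Ala — synonymous.
Codon 8: GGU Gly / GGA Gly — synonymous.
Codon 9: AGC Ser / UCG Ser — synonymous.
Codon 10: AAG Lys / AUG Met — nonsynonymous.
Synonymous differences: 4.

4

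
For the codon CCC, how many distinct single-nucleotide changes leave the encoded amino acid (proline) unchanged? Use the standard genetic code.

Position 1: none → 0 synonymous.
Position 2: none → 0 synonymous.
Position 3: CCU, CCA, CCG → 3 synonymous.
Total: 0 + 0 + 3 = 3.

3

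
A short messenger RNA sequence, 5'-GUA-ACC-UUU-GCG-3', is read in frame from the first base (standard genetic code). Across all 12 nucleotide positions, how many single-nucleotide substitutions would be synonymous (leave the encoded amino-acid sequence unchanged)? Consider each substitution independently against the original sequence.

10

Codon 1 (GUA, Val): 3 synonymous substitutions.
Codon 2 (ACC, Thr): 3 synonymous substitutions.
Codon 3 (UUU, Phe): 1 synonymous substitution.
Codon 4 (GCG, Ala): 3 synonymous substitutions.
Total: 3 + 3 + 1 + 3 = 10.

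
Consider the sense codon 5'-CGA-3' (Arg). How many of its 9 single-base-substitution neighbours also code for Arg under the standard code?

Position 1: AGA → 1 synonymous.
Position 2: none → 0 synonymous.
Position 3: CGT, CGC, CGG → 3 synonymous.
Total: 1 + 0 + 3 = 4.

4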